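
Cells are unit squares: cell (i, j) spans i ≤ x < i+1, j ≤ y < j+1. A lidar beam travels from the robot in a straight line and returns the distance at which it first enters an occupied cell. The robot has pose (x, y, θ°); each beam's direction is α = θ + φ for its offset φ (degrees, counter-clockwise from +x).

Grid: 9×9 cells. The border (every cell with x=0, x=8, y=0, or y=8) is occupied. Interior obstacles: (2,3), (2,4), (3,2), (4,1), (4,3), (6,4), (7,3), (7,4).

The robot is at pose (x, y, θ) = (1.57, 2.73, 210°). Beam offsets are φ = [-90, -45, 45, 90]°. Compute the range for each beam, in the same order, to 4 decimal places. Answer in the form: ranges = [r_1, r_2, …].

beam 1: φ=-90°, α=120°
  direction (-0.5000, 0.8660); cell (1,2); t to first gridline: x 1.1400, y 0.3118 (then +2.0000 / +1.1547)
    (1,3) via y @ 0.3118
    (0,3) via x @ 1.1400  # hit
  → r_1 = 1.1400
beam 2: φ=-45°, α=165°
  direction (-0.9659, 0.2588); cell (1,2); t to first gridline: x 0.5901, y 1.0432 (then +1.0353 / +3.8637)
    (0,2) via x @ 0.5901  # hit
  → r_2 = 0.5901
beam 3: φ=45°, α=255°
  direction (-0.2588, -0.9659); cell (1,2); t to first gridline: x 2.2023, y 0.7558 (then +3.8637 / +1.0353)
    (1,1) via y @ 0.7558
    (1,0) via y @ 1.7910  # hit
  → r_3 = 1.7910
beam 4: φ=90°, α=300°
  direction (0.5000, -0.8660); cell (1,2); t to first gridline: x 0.8600, y 0.8429 (then +2.0000 / +1.1547)
    (1,1) via y @ 0.8429
    (2,1) via x @ 0.8600
    (2,0) via y @ 1.9976  # hit
  → r_4 = 1.9976

ranges = [1.1400, 0.5901, 1.7910, 1.9976]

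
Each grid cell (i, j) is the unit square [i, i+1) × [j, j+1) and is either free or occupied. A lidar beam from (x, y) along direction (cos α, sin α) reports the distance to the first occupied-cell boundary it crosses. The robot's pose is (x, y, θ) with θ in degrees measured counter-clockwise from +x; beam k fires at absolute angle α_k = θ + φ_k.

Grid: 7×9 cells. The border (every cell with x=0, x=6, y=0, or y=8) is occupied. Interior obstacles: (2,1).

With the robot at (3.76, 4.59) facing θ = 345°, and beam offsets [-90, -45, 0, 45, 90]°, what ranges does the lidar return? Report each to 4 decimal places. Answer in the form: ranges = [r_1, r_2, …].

beam 1: φ=-90°, α=255°
  direction (-0.2588, -0.9659); cell (3,4); t to first gridline: x 2.9364, y 0.6108 (then +3.8637 / +1.0353)
    (3,3) via y @ 0.6108
    (3,2) via y @ 1.6461
    (3,1) via y @ 2.6814
    (2,1) via x @ 2.9364  # hit
  → r_1 = 2.9364
beam 2: φ=-45°, α=300°
  direction (0.5000, -0.8660); cell (3,4); t to first gridline: x 0.4800, y 0.6813 (then +2.0000 / +1.1547)
    (4,4) via x @ 0.4800
    (4,3) via y @ 0.6813
    (4,2) via y @ 1.8360
    (5,2) via x @ 2.4800
    (5,1) via y @ 2.9907
    (5,0) via y @ 4.1454  # hit
  → r_2 = 4.1454
beam 3: φ=0°, α=345°
  direction (0.9659, -0.2588); cell (3,4); t to first gridline: x 0.2485, y 2.2796 (then +1.0353 / +3.8637)
    (4,4) via x @ 0.2485
    (5,4) via x @ 1.2837
    (5,3) via y @ 2.2796
    (6,3) via x @ 2.3190  # hit
  → r_3 = 2.3190
beam 4: φ=45°, α=30°
  direction (0.8660, 0.5000); cell (3,4); t to first gridline: x 0.2771, y 0.8200 (then +1.1547 / +2.0000)
    (4,4) via x @ 0.2771
    (4,5) via y @ 0.8200
    (5,5) via x @ 1.4318
    (6,5) via x @ 2.5865  # hit
  → r_4 = 2.5865
beam 5: φ=90°, α=75°
  direction (0.2588, 0.9659); cell (3,4); t to first gridline: x 0.9273, y 0.4245 (then +3.8637 / +1.0353)
    (3,5) via y @ 0.4245
    (4,5) via x @ 0.9273
    (4,6) via y @ 1.4597
    (4,7) via y @ 2.4950
    (4,8) via y @ 3.5303  # hit
  → r_5 = 3.5303

ranges = [2.9364, 4.1454, 2.3190, 2.5865, 3.5303]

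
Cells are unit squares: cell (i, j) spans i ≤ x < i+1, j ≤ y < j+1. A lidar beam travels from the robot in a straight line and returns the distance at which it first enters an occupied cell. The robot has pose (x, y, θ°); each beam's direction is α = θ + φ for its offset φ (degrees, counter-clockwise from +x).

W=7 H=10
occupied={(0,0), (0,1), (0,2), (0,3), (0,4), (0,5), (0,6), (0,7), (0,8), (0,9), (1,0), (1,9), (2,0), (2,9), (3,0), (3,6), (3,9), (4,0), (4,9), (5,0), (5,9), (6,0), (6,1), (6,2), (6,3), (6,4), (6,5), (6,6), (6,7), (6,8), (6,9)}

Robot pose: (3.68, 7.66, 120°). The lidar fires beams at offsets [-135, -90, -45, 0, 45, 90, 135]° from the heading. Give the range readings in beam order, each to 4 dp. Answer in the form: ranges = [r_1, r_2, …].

beam 1: φ=-135°, α=345°
  d=(0.9659,-0.2588)  start (3,7)  tX=0.3313 tY=2.5500  stride 1/|dx|=1.0353 1/|dy|=3.8637
    cross x-line → (4,7), t=0.3313
    cross x-line → (5,7), t=1.3666
    cross x-line → (6,7), t=2.4018 (wall)
  → r_1 = 2.4018
beam 2: φ=-90°, α=30°
  d=(0.8660,0.5000)  start (3,7)  tX=0.3695 tY=0.6800  stride 1/|dx|=1.1547 1/|dy|=2.0000
    cross x-line → (4,7), t=0.3695
    cross y-line → (4,8), t=0.6800
    cross x-line → (5,8), t=1.5242
    cross x-line → (6,8), t=2.6789 (wall)
  → r_2 = 2.6789
beam 3: φ=-45°, α=75°
  d=(0.2588,0.9659)  start (3,7)  tX=1.2364 tY=0.3520  stride 1/|dx|=3.8637 1/|dy|=1.0353
    cross y-line → (3,8), t=0.3520
    cross x-line → (4,8), t=1.2364
    cross y-line → (4,9), t=1.3873 (wall)
  → r_3 = 1.3873
beam 4: φ=0°, α=120°
  d=(-0.5000,0.8660)  start (3,7)  tX=1.3600 tY=0.3926  stride 1/|dx|=2.0000 1/|dy|=1.1547
    cross y-line → (3,8), t=0.3926
    cross x-line → (2,8), t=1.3600
    cross y-line → (2,9), t=1.5473 (wall)
  → r_4 = 1.5473
beam 5: φ=45°, α=165°
  d=(-0.9659,0.2588)  start (3,7)  tX=0.7040 tY=1.3137  stride 1/|dx|=1.0353 1/|dy|=3.8637
    cross x-line → (2,7), t=0.7040
    cross y-line → (2,8), t=1.3137
    cross x-line → (1,8), t=1.7393
    cross x-line → (0,8), t=2.7745 (wall)
  → r_5 = 2.7745
beam 6: φ=90°, α=210°
  d=(-0.8660,-0.5000)  start (3,7)  tX=0.7852 tY=1.3200  stride 1/|dx|=1.1547 1/|dy|=2.0000
    cross x-line → (2,7), t=0.7852
    cross y-line → (2,6), t=1.3200
    cross x-line → (1,6), t=1.9399
    cross x-line → (0,6), t=3.0946 (wall)
  → r_6 = 3.0946
beam 7: φ=135°, α=255°
  d=(-0.2588,-0.9659)  start (3,7)  tX=2.6273 tY=0.6833  stride 1/|dx|=3.8637 1/|dy|=1.0353
    cross y-line → (3,6), t=0.6833 (wall)
  → r_7 = 0.6833

ranges = [2.4018, 2.6789, 1.3873, 1.5473, 2.7745, 3.0946, 0.6833]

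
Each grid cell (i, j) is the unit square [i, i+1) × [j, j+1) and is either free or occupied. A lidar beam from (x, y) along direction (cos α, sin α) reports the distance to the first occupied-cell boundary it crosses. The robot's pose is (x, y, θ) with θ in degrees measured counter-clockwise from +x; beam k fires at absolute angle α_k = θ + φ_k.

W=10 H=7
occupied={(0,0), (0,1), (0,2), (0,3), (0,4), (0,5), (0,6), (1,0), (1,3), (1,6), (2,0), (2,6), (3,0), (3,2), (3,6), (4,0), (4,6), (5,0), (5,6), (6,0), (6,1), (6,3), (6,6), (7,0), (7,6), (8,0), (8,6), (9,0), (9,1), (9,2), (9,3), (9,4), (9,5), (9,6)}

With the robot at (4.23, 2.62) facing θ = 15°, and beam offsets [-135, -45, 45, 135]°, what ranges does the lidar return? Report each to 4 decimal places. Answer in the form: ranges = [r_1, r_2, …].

beam 1: φ=-135°, α=240°
  direction (-0.5000, -0.8660); cell (4,2); t to first gridline: x 0.4600, y 0.7159 (then +2.0000 / +1.1547)
    (3,2) via x @ 0.4600  # hit
  → r_1 = 0.4600
beam 2: φ=-45°, α=330°
  direction (0.8660, -0.5000); cell (4,2); t to first gridline: x 0.8891, y 1.2400 (then +1.1547 / +2.0000)
    (5,2) via x @ 0.8891
    (5,1) via y @ 1.2400
    (6,1) via x @ 2.0438  # hit
  → r_2 = 2.0438
beam 3: φ=45°, α=60°
  direction (0.5000, 0.8660); cell (4,2); t to first gridline: x 1.5400, y 0.4388 (then +2.0000 / +1.1547)
    (4,3) via y @ 0.4388
    (5,3) via x @ 1.5400
    (5,4) via y @ 1.5935
    (5,5) via y @ 2.7482
    (6,5) via x @ 3.5400
    (6,6) via y @ 3.9029  # hit
  → r_3 = 3.9029
beam 4: φ=135°, α=150°
  direction (-0.8660, 0.5000); cell (4,2); t to first gridline: x 0.2656, y 0.7600 (then +1.1547 / +2.0000)
    (3,2) via x @ 0.2656  # hit
  → r_4 = 0.2656

ranges = [0.4600, 2.0438, 3.9029, 0.2656]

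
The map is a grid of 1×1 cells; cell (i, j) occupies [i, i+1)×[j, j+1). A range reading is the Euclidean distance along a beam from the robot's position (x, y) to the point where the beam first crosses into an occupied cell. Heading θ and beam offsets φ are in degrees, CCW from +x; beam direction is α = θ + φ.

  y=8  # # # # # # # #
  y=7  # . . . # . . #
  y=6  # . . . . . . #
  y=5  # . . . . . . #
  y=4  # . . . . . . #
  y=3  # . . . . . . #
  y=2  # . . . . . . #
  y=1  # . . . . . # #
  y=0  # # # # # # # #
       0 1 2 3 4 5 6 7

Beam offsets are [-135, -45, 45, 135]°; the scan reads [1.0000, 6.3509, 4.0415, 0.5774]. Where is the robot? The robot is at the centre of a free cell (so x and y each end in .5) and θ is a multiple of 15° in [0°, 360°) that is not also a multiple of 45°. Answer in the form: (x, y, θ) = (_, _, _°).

(x, y, θ) = (6.5, 4.5, 195°)

The pose lattice has 40·16 = 640 candidates. Test each by forward raycasting.
  (3.5, 7.5, 195°): beam 1 = 0.5774 ≠ 1.0000 ✗
  (4.5, 6.5, 240°): beam 1 = 0.5176 ≠ 1.0000 ✗
  (3.5, 5.5, 120°): beam 1 = 3.6235 ≠ 1.0000 ✗
  (5.5, 3.5, 15°): beam 1 = 2.8868 ≠ 1.0000 ✗
  (4.5, 3.5, 285°): beam 1 = 4.0415 ≠ 1.0000 ✗
  …
  (6.5, 4.5, 195°): r_1=1.0000, r_2=6.3509, r_3=4.0415, r_4=0.5774 — all match ✓
No second candidate reproduces the full scan.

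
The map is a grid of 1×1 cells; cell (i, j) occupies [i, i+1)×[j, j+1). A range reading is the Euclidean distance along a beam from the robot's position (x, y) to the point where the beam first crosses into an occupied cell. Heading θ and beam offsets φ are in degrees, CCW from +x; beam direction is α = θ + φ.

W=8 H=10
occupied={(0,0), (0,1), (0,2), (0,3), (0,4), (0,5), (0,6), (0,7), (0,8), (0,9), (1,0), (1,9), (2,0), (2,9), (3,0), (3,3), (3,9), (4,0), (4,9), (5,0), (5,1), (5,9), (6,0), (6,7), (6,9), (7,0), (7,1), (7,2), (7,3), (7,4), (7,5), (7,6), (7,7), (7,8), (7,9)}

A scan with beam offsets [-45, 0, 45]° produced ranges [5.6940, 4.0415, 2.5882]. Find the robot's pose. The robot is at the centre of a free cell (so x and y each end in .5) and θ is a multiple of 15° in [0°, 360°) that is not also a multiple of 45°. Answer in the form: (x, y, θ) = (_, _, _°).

(x, y, θ) = (3.5, 6.5, 330°)

Candidates: 45 free-cell centres × 16 headings = 720 poses. Raycast each; keep the one whose scan matches to 4 dp.
  (5.5, 4.5, 75°): beam 1 = 1.7321 ≠ 5.6940 ✗
  (1.5, 2.5, 330°): beam 1 = 1.5529 ≠ 5.6940 ✗
  (5.5, 7.5, 285°): beam 1 = 4.0415 ≠ 5.6940 ✗
  (2.5, 2.5, 60°): beam 1 = 4.6587 ≠ 5.6940 ✗
  (3.5, 5.5, 330°): beam 1 = 1.5529 ≠ 5.6940 ✗
  …
  (3.5, 6.5, 330°): r_1=5.6940, r_2=4.0415, r_3=2.5882 — all match ✓
No second candidate reproduces the full scan.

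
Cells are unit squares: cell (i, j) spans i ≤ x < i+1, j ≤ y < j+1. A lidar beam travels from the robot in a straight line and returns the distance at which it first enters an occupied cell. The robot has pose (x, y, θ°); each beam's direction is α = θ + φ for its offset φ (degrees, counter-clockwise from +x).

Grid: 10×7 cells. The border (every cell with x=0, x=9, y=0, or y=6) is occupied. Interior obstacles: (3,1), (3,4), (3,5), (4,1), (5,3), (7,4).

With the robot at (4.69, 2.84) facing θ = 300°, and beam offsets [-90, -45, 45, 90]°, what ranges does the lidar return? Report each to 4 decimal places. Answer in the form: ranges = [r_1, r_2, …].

beam 1: φ=-90°, α=210°
  d=(-0.8660,-0.5000)  start (4,2)  tX=0.7967 tY=1.6800  stride 1/|dx|=1.1547 1/|dy|=2.0000
    cross x-line → (3,2), t=0.7967
    cross y-line → (3,1), t=1.6800 (wall)
  → r_1 = 1.6800
beam 2: φ=-45°, α=255°
  d=(-0.2588,-0.9659)  start (4,2)  tX=2.6660 tY=0.8696  stride 1/|dx|=3.8637 1/|dy|=1.0353
    cross y-line → (4,1), t=0.8696 (wall)
  → r_2 = 0.8696
beam 3: φ=45°, α=345°
  d=(0.9659,-0.2588)  start (4,2)  tX=0.3209 tY=3.2455  stride 1/|dx|=1.0353 1/|dy|=3.8637
    cross x-line → (5,2), t=0.3209
    cross x-line → (6,2), t=1.3562
    cross x-line → (7,2), t=2.3915
    cross y-line → (7,1), t=3.2455
    cross x-line → (8,1), t=3.4268
    cross x-line → (9,1), t=4.4620 (wall)
  → r_3 = 4.4620
beam 4: φ=90°, α=30°
  d=(0.8660,0.5000)  start (4,2)  tX=0.3580 tY=0.3200  stride 1/|dx|=1.1547 1/|dy|=2.0000
    cross y-line → (4,3), t=0.3200
    cross x-line → (5,3), t=0.3580 (wall)
  → r_4 = 0.3580

ranges = [1.6800, 0.8696, 4.4620, 0.3580]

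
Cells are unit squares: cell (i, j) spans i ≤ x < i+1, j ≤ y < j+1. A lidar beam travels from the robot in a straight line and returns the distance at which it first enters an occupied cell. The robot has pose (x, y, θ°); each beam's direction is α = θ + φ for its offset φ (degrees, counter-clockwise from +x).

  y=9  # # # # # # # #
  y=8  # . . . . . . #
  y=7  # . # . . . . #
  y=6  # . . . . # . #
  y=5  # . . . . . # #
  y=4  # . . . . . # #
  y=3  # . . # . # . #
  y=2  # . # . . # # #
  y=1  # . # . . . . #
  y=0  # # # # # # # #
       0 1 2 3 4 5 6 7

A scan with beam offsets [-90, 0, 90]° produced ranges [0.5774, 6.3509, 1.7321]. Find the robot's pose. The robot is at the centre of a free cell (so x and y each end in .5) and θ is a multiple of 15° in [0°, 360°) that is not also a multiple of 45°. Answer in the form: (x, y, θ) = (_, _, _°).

(x, y, θ) = (2.5, 3.5, 60°)

Candidates: 38 free-cell centres × 16 headings = 608 poses. Raycast each; keep the one whose scan matches to 4 dp.
  (6.5, 3.5, 255°): beam 1 = 0.5176 ≠ 0.5774 ✗
  (3.5, 2.5, 165°): beam 1 = 0.5176 ≠ 0.5774 ✗
  (1.5, 4.5, 285°): beam 1 = 0.5176 ≠ 0.5774 ✗
  (1.5, 6.5, 15°): beam 1 = 3.6235 ≠ 0.5774 ✗
  …
  (2.5, 3.5, 60°): r_1=0.5774, r_2=6.3509, r_3=1.7321 — all match ✓
No second candidate reproduces the full scan.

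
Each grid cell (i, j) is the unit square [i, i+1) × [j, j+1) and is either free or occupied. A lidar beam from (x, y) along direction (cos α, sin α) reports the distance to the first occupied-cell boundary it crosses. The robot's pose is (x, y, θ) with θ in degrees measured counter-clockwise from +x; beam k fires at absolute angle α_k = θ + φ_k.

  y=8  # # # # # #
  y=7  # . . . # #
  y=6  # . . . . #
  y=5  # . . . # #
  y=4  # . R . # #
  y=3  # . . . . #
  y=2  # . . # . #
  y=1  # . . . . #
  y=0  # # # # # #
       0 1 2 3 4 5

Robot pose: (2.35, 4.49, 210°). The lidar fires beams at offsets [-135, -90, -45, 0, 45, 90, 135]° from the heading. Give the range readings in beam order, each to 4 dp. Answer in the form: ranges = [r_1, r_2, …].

beam 1: φ=-135°, α=75°
  d=(0.2588,0.9659)  start (2,4)  tX=2.5114 tY=0.5280  stride 1/|dx|=3.8637 1/|dy|=1.0353
    cross y-line → (2,5), t=0.5280
    cross y-line → (2,6), t=1.5633
    cross x-line → (3,6), t=2.5114
    cross y-line → (3,7), t=2.5985
    cross y-line → (3,8), t=3.6338 (wall)
  → r_1 = 3.6338
beam 2: φ=-90°, α=120°
  d=(-0.5000,0.8660)  start (2,4)  tX=0.7000 tY=0.5889  stride 1/|dx|=2.0000 1/|dy|=1.1547
    cross y-line → (2,5), t=0.5889
    cross x-line → (1,5), t=0.7000
    cross y-line → (1,6), t=1.7436
    cross x-line → (0,6), t=2.7000 (wall)
  → r_2 = 2.7000
beam 3: φ=-45°, α=165°
  d=(-0.9659,0.2588)  start (2,4)  tX=0.3623 tY=1.9705  stride 1/|dx|=1.0353 1/|dy|=3.8637
    cross x-line → (1,4), t=0.3623
    cross x-line → (0,4), t=1.3976 (wall)
  → r_3 = 1.3976
beam 4: φ=0°, α=210°
  d=(-0.8660,-0.5000)  start (2,4)  tX=0.4041 tY=0.9800  stride 1/|dx|=1.1547 1/|dy|=2.0000
    cross x-line → (1,4), t=0.4041
    cross y-line → (1,3), t=0.9800
    cross x-line → (0,3), t=1.5588 (wall)
  → r_4 = 1.5588
beam 5: φ=45°, α=255°
  d=(-0.2588,-0.9659)  start (2,4)  tX=1.3523 tY=0.5073  stride 1/|dx|=3.8637 1/|dy|=1.0353
    cross y-line → (2,3), t=0.5073
    cross x-line → (1,3), t=1.3523
    cross y-line → (1,2), t=1.5426
    cross y-line → (1,1), t=2.5778
    cross y-line → (1,0), t=3.6131 (wall)
  → r_5 = 3.6131
beam 6: φ=90°, α=300°
  d=(0.5000,-0.8660)  start (2,4)  tX=1.3000 tY=0.5658  stride 1/|dx|=2.0000 1/|dy|=1.1547
    cross y-line → (2,3), t=0.5658
    cross x-line → (3,3), t=1.3000
    cross y-line → (3,2), t=1.7205 (wall)
  → r_6 = 1.7205
beam 7: φ=135°, α=345°
  d=(0.9659,-0.2588)  start (2,4)  tX=0.6729 tY=1.8932  stride 1/|dx|=1.0353 1/|dy|=3.8637
    cross x-line → (3,4), t=0.6729
    cross x-line → (4,4), t=1.7082 (wall)
  → r_7 = 1.7082

ranges = [3.6338, 2.7000, 1.3976, 1.5588, 3.6131, 1.7205, 1.7082]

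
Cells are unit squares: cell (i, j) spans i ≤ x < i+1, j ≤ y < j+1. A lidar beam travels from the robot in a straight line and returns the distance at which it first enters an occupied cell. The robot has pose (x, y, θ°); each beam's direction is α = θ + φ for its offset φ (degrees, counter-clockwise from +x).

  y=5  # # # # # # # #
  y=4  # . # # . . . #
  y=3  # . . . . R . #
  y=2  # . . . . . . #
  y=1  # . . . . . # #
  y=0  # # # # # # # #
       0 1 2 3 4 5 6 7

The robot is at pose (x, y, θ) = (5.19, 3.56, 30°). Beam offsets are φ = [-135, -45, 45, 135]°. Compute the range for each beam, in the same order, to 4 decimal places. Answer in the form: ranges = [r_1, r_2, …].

beam 1: φ=-135°, α=255°
  cosα=-0.2588 sinα=-0.9659 | (5,3) | tMaxX 0.7341 tMaxY 0.5798 | tΔX 3.8637 tΔY 1.0353
    t=0.5798 [y] (5,2)
    t=0.7341 [x] (4,2)
    t=1.6150 [y] (4,1)
    t=2.6503 [y] (4,0) — stop
  → r_1 = 2.6503
beam 2: φ=-45°, α=345°
  cosα=0.9659 sinα=-0.2588 | (5,3) | tMaxX 0.8386 tMaxY 2.1637 | tΔX 1.0353 tΔY 3.8637
    t=0.8386 [x] (6,3)
    t=1.8738 [x] (7,3) — stop
  → r_2 = 1.8738
beam 3: φ=45°, α=75°
  cosα=0.2588 sinα=0.9659 | (5,3) | tMaxX 3.1296 tMaxY 0.4555 | tΔX 3.8637 tΔY 1.0353
    t=0.4555 [y] (5,4)
    t=1.4908 [y] (5,5) — stop
  → r_3 = 1.4908
beam 4: φ=135°, α=165°
  cosα=-0.9659 sinα=0.2588 | (5,3) | tMaxX 0.1967 tMaxY 1.7000 | tΔX 1.0353 tΔY 3.8637
    t=0.1967 [x] (4,3)
    t=1.2320 [x] (3,3)
    t=1.7000 [y] (3,4) — stop
  → r_4 = 1.7000

ranges = [2.6503, 1.8738, 1.4908, 1.7000]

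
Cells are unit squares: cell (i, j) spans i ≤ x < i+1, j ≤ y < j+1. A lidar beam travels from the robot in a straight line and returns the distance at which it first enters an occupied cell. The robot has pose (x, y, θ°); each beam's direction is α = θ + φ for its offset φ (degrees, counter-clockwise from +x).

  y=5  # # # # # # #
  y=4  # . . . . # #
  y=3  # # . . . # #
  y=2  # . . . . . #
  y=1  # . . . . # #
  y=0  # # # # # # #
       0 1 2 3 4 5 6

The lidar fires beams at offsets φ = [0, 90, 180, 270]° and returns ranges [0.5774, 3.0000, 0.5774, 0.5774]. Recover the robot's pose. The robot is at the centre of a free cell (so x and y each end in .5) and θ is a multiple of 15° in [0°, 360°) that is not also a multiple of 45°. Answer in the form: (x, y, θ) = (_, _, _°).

(x, y, θ) = (5.5, 2.5, 120°)

The pose lattice has 16·16 = 256 candidates. Test each by forward raycasting.
  (4.5, 4.5, 255°): beam 1 = 3.6235 ≠ 0.5774 ✗
  (1.5, 4.5, 75°): beam 1 = 0.5176 ≠ 0.5774 ✗
  (2.5, 1.5, 195°): beam 1 = 1.5529 ≠ 0.5774 ✗
  (2.5, 3.5, 285°): beam 1 = 2.5882 ≠ 0.5774 ✗
  …
  (5.5, 2.5, 120°): r_1=0.5774, r_2=3.0000, r_3=0.5774, r_4=0.5774 — all match ✓
No second candidate reproduces the full scan.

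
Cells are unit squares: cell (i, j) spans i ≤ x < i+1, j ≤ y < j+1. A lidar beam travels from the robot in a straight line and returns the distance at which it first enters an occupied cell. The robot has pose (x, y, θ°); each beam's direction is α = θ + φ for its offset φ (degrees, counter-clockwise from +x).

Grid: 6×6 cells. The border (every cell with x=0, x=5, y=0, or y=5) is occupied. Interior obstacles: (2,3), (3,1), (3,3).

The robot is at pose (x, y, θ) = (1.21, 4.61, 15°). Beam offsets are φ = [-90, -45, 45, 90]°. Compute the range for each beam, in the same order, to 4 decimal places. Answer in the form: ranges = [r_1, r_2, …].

beam 1: φ=-90°, α=285°
  cosα=0.2588 sinα=-0.9659 | (1,4) | tMaxX 3.0523 tMaxY 0.6315 | tΔX 3.8637 tΔY 1.0353
    t=0.6315 [y] (1,3)
    t=1.6668 [y] (1,2)
    t=2.7021 [y] (1,1)
    t=3.0523 [x] (2,1)
    t=3.7373 [y] (2,0) — stop
  → r_1 = 3.7373
beam 2: φ=-45°, α=330°
  cosα=0.8660 sinα=-0.5000 | (1,4) | tMaxX 0.9122 tMaxY 1.2200 | tΔX 1.1547 tΔY 2.0000
    t=0.9122 [x] (2,4)
    t=1.2200 [y] (2,3) — stop
  → r_2 = 1.2200
beam 3: φ=45°, α=60°
  cosα=0.5000 sinα=0.8660 | (1,4) | tMaxX 1.5800 tMaxY 0.4503 | tΔX 2.0000 tΔY 1.1547
    t=0.4503 [y] (1,5) — stop
  → r_3 = 0.4503
beam 4: φ=90°, α=105°
  cosα=-0.2588 sinα=0.9659 | (1,4) | tMaxX 0.8114 tMaxY 0.4038 | tΔX 3.8637 tΔY 1.0353
    t=0.4038 [y] (1,5) — stop
  → r_4 = 0.4038

ranges = [3.7373, 1.2200, 0.4503, 0.4038]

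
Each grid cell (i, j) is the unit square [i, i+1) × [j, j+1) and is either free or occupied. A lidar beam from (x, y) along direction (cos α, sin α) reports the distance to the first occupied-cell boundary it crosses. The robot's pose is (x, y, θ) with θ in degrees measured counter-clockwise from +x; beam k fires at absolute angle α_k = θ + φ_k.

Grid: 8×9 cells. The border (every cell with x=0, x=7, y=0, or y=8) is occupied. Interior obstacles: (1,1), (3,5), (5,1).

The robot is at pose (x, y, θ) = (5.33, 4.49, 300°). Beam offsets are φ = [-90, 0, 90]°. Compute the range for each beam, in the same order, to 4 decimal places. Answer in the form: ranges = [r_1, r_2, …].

ranges = [4.9800, 3.3400, 1.9283]

beam 1: φ=-90°, α=210°
  d=(-0.8660,-0.5000)  start (5,4)  tX=0.3811 tY=0.9800  stride 1/|dx|=1.1547 1/|dy|=2.0000
    cross x-line → (4,4), t=0.3811
    cross y-line → (4,3), t=0.9800
    cross x-line → (3,3), t=1.5358
    cross x-line → (2,3), t=2.6905
    cross y-line → (2,2), t=2.9800
    cross x-line → (1,2), t=3.8452
    cross y-line → (1,1), t=4.9800 (wall)
  → r_1 = 4.9800
beam 2: φ=0°, α=300°
  d=(0.5000,-0.8660)  start (5,4)  tX=1.3400 tY=0.5658  stride 1/|dx|=2.0000 1/|dy|=1.1547
    cross y-line → (5,3), t=0.5658
    cross x-line → (6,3), t=1.3400
    cross y-line → (6,2), t=1.7205
    cross y-line → (6,1), t=2.8752
    cross x-line → (7,1), t=3.3400 (wall)
  → r_2 = 3.3400
beam 3: φ=90°, α=30°
  d=(0.8660,0.5000)  start (5,4)  tX=0.7736 tY=1.0200  stride 1/|dx|=1.1547 1/|dy|=2.0000
    cross x-line → (6,4), t=0.7736
    cross y-line → (6,5), t=1.0200
    cross x-line → (7,5), t=1.9283 (wall)
  → r_3 = 1.9283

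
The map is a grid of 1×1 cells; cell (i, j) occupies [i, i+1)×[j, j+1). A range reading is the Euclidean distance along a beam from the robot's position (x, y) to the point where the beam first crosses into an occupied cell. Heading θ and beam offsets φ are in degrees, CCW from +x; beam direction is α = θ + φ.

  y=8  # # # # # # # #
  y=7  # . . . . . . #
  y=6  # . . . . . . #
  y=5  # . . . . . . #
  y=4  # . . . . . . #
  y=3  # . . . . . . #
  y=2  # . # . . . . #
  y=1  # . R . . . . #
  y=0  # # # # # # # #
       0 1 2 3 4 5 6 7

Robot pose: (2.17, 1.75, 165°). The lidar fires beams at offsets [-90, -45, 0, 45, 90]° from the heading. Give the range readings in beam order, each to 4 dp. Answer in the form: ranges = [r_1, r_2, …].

beam 1: φ=-90°, α=75°
  cosα=0.2588 sinα=0.9659 | (2,1) | tMaxX 3.2069 tMaxY 0.2588 | tΔX 3.8637 tΔY 1.0353
    t=0.2588 [y] (2,2) — stop
  → r_1 = 0.2588
beam 2: φ=-45°, α=120°
  cosα=-0.5000 sinα=0.8660 | (2,1) | tMaxX 0.3400 tMaxY 0.2887 | tΔX 2.0000 tΔY 1.1547
    t=0.2887 [y] (2,2) — stop
  → r_2 = 0.2887
beam 3: φ=0°, α=165°
  cosα=-0.9659 sinα=0.2588 | (2,1) | tMaxX 0.1760 tMaxY 0.9659 | tΔX 1.0353 tΔY 3.8637
    t=0.1760 [x] (1,1)
    t=0.9659 [y] (1,2)
    t=1.2113 [x] (0,2) — stop
  → r_3 = 1.2113
beam 4: φ=45°, α=210°
  cosα=-0.8660 sinα=-0.5000 | (2,1) | tMaxX 0.1963 tMaxY 1.5000 | tΔX 1.1547 tΔY 2.0000
    t=0.1963 [x] (1,1)
    t=1.3510 [x] (0,1) — stop
  → r_4 = 1.3510
beam 5: φ=90°, α=255°
  cosα=-0.2588 sinα=-0.9659 | (2,1) | tMaxX 0.6568 tMaxY 0.7765 | tΔX 3.8637 tΔY 1.0353
    t=0.6568 [x] (1,1)
    t=0.7765 [y] (1,0) — stop
  → r_5 = 0.7765

ranges = [0.2588, 0.2887, 1.2113, 1.3510, 0.7765]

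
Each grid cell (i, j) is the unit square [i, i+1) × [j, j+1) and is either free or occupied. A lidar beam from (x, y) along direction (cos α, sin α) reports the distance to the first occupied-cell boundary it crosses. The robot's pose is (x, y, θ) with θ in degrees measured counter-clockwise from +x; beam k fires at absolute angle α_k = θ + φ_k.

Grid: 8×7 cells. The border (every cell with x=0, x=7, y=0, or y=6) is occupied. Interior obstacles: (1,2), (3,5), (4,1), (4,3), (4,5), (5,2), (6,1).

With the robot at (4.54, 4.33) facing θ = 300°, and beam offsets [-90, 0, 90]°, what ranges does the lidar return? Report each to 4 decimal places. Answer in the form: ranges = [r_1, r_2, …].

beam 1: φ=-90°, α=210°
  cosα=-0.8660 sinα=-0.5000 | (4,4) | tMaxX 0.6235 tMaxY 0.6600 | tΔX 1.1547 tΔY 2.0000
    t=0.6235 [x] (3,4)
    t=0.6600 [y] (3,3)
    t=1.7782 [x] (2,3)
    t=2.6600 [y] (2,2)
    t=2.9329 [x] (1,2) — stop
  → r_1 = 2.9329
beam 2: φ=0°, α=300°
  cosα=0.5000 sinα=-0.8660 | (4,4) | tMaxX 0.9200 tMaxY 0.3811 | tΔX 2.0000 tΔY 1.1547
    t=0.3811 [y] (4,3) — stop
  → r_2 = 0.3811
beam 3: φ=90°, α=30°
  cosα=0.8660 sinα=0.5000 | (4,4) | tMaxX 0.5312 tMaxY 1.3400 | tΔX 1.1547 tΔY 2.0000
    t=0.5312 [x] (5,4)
    t=1.3400 [y] (5,5)
    t=1.6859 [x] (6,5)
    t=2.8406 [x] (7,5) — stop
  → r_3 = 2.8406

ranges = [2.9329, 0.3811, 2.8406]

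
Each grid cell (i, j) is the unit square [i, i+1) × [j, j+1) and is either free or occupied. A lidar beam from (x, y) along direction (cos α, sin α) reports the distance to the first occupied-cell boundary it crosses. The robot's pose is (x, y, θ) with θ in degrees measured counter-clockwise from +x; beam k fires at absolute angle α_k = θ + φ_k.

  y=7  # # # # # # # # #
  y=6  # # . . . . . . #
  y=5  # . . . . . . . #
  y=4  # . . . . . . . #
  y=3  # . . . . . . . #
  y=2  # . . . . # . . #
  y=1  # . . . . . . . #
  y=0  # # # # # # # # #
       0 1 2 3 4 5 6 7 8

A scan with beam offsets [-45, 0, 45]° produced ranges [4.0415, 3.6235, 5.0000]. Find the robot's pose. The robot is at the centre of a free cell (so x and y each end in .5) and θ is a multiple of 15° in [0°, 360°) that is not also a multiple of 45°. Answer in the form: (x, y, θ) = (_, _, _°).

Candidates: 40 free-cell centres × 16 headings = 640 poses. Raycast each; keep the one whose scan matches to 4 dp.
  (7.5, 5.5, 75°): beam 1 = 0.5774 ≠ 4.0415 ✗
  (2.5, 5.5, 285°): beam 1 = 3.0000 ≠ 4.0415 ✗
  (4.5, 6.5, 330°): beam 1 = 3.6235 ≠ 4.0415 ✗
  (2.5, 5.5, 195°): beam 1 = 1.0000 ≠ 4.0415 ✗
  (6.5, 3.5, 345°): beam 1 = 2.8868 ≠ 4.0415 ✗
  …
  (5.5, 3.5, 105°): r_1=4.0415, r_2=3.6235, r_3=5.0000 — all match ✓
Only this pose fits every beam.

(x, y, θ) = (5.5, 3.5, 105°)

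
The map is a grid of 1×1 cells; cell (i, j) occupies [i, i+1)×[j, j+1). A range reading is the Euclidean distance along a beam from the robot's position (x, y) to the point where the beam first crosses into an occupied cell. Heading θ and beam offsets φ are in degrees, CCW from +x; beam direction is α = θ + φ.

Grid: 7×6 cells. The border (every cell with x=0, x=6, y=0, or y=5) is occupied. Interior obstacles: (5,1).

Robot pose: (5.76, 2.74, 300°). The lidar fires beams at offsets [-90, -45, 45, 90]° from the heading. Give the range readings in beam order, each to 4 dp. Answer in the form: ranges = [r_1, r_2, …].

beam 1: φ=-90°, α=210°
  direction (-0.8660, -0.5000); cell (5,2); t to first gridline: x 0.8776, y 1.4800 (then +1.1547 / +2.0000)
    (4,2) via x @ 0.8776
    (4,1) via y @ 1.4800
    (3,1) via x @ 2.0323
    (2,1) via x @ 3.1870
    (2,0) via y @ 3.4800  # hit
  → r_1 = 3.4800
beam 2: φ=-45°, α=255°
  direction (-0.2588, -0.9659); cell (5,2); t to first gridline: x 2.9364, y 0.7661 (then +3.8637 / +1.0353)
    (5,1) via y @ 0.7661  # hit
  → r_2 = 0.7661
beam 3: φ=45°, α=345°
  direction (0.9659, -0.2588); cell (5,2); t to first gridline: x 0.2485, y 2.8591 (then +1.0353 / +3.8637)
    (6,2) via x @ 0.2485  # hit
  → r_3 = 0.2485
beam 4: φ=90°, α=30°
  direction (0.8660, 0.5000); cell (5,2); t to first gridline: x 0.2771, y 0.5200 (then +1.1547 / +2.0000)
    (6,2) via x @ 0.2771  # hit
  → r_4 = 0.2771

ranges = [3.4800, 0.7661, 0.2485, 0.2771]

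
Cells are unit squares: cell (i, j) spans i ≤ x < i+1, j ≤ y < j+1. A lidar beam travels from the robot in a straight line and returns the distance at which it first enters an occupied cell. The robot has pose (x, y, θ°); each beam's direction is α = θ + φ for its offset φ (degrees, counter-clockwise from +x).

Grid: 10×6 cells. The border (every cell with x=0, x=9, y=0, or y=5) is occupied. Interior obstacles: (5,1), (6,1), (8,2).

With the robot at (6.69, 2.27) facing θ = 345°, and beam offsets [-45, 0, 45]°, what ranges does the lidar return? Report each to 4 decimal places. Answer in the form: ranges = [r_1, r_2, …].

ranges = [0.3118, 2.3915, 2.6674]

beam 1: φ=-45°, α=300°
  dir = (cos 300°, sin 300°) = (0.5000, -0.8660); from cell (6,2)
  next x-line at t=0.6200, next y-line at t=0.3118; Δt_x=2.0000, Δt_y=1.1547
    y: enter (6,1) at t=0.3118 ← occupied
  → r_1 = 0.3118
beam 2: φ=0°, α=345°
  dir = (cos 345°, sin 345°) = (0.9659, -0.2588); from cell (6,2)
  next x-line at t=0.3209, next y-line at t=1.0432; Δt_x=1.0353, Δt_y=3.8637
    x: enter (7,2) at t=0.3209
    y: enter (7,1) at t=1.0432
    x: enter (8,1) at t=1.3562
    x: enter (9,1) at t=2.3915 ← occupied
  → r_2 = 2.3915
beam 3: φ=45°, α=30°
  dir = (cos 30°, sin 30°) = (0.8660, 0.5000); from cell (6,2)
  next x-line at t=0.3580, next y-line at t=1.4600; Δt_x=1.1547, Δt_y=2.0000
    x: enter (7,2) at t=0.3580
    y: enter (7,3) at t=1.4600
    x: enter (8,3) at t=1.5127
    x: enter (9,3) at t=2.6674 ← occupied
  → r_3 = 2.6674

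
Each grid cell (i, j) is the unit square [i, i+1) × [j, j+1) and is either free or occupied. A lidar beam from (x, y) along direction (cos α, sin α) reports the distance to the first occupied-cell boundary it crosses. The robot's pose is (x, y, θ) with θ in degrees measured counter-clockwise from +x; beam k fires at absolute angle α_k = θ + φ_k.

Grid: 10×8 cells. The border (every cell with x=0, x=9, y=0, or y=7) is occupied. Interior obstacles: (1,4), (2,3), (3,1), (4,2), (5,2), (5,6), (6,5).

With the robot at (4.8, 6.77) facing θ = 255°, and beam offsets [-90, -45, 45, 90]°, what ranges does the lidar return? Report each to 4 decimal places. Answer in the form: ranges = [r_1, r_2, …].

beam 1: φ=-90°, α=165°
  cosα=-0.9659 sinα=0.2588 | (4,6) | tMaxX 0.8282 tMaxY 0.8887 | tΔX 1.0353 tΔY 3.8637
    t=0.8282 [x] (3,6)
    t=0.8887 [y] (3,7) — stop
  → r_1 = 0.8887
beam 2: φ=-45°, α=210°
  cosα=-0.8660 sinα=-0.5000 | (4,6) | tMaxX 0.9238 tMaxY 1.5400 | tΔX 1.1547 tΔY 2.0000
    t=0.9238 [x] (3,6)
    t=1.5400 [y] (3,5)
    t=2.0785 [x] (2,5)
    t=3.2332 [x] (1,5)
    t=3.5400 [y] (1,4) — stop
  → r_2 = 3.5400
beam 3: φ=45°, α=300°
  cosα=0.5000 sinα=-0.8660 | (4,6) | tMaxX 0.4000 tMaxY 0.8891 | tΔX 2.0000 tΔY 1.1547
    t=0.4000 [x] (5,6) — stop
  → r_3 = 0.4000
beam 4: φ=90°, α=345°
  cosα=0.9659 sinα=-0.2588 | (4,6) | tMaxX 0.2071 tMaxY 2.9751 | tΔX 1.0353 tΔY 3.8637
    t=0.2071 [x] (5,6) — stop
  → r_4 = 0.2071

ranges = [0.8887, 3.5400, 0.4000, 0.2071]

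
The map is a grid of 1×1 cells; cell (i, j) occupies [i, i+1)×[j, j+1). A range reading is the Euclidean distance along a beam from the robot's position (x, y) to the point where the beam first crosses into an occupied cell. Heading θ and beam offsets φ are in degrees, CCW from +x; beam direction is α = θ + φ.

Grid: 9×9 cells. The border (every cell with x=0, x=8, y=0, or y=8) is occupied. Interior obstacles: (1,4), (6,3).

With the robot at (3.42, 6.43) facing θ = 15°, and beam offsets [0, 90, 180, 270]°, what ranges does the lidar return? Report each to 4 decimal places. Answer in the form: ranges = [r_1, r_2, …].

beam 1: φ=0°, α=15°
  dir = (cos 15°, sin 15°) = (0.9659, 0.2588); from cell (3,6)
  next x-line at t=0.6005, next y-line at t=2.2023; Δt_x=1.0353, Δt_y=3.8637
    x: enter (4,6) at t=0.6005
    x: enter (5,6) at t=1.6357
    y: enter (5,7) at t=2.2023
    x: enter (6,7) at t=2.6710
    x: enter (7,7) at t=3.7063
    x: enter (8,7) at t=4.7416 ← occupied
  → r_1 = 4.7416
beam 2: φ=90°, α=105°
  dir = (cos 105°, sin 105°) = (-0.2588, 0.9659); from cell (3,6)
  next x-line at t=1.6228, next y-line at t=0.5901; Δt_x=3.8637, Δt_y=1.0353
    y: enter (3,7) at t=0.5901
    x: enter (2,7) at t=1.6228
    y: enter (2,8) at t=1.6254 ← occupied
  → r_2 = 1.6254
beam 3: φ=180°, α=195°
  dir = (cos 195°, sin 195°) = (-0.9659, -0.2588); from cell (3,6)
  next x-line at t=0.4348, next y-line at t=1.6614; Δt_x=1.0353, Δt_y=3.8637
    x: enter (2,6) at t=0.4348
    x: enter (1,6) at t=1.4701
    y: enter (1,5) at t=1.6614
    x: enter (0,5) at t=2.5054 ← occupied
  → r_3 = 2.5054
beam 4: φ=270°, α=285°
  dir = (cos 285°, sin 285°) = (0.2588, -0.9659); from cell (3,6)
  next x-line at t=2.2409, next y-line at t=0.4452; Δt_x=3.8637, Δt_y=1.0353
    y: enter (3,5) at t=0.4452
    y: enter (3,4) at t=1.4804
    x: enter (4,4) at t=2.2409
    y: enter (4,3) at t=2.5157
    y: enter (4,2) at t=3.5510
    y: enter (4,1) at t=4.5863
    y: enter (4,0) at t=5.6215 ← occupied
  → r_4 = 5.6215

ranges = [4.7416, 1.6254, 2.5054, 5.6215]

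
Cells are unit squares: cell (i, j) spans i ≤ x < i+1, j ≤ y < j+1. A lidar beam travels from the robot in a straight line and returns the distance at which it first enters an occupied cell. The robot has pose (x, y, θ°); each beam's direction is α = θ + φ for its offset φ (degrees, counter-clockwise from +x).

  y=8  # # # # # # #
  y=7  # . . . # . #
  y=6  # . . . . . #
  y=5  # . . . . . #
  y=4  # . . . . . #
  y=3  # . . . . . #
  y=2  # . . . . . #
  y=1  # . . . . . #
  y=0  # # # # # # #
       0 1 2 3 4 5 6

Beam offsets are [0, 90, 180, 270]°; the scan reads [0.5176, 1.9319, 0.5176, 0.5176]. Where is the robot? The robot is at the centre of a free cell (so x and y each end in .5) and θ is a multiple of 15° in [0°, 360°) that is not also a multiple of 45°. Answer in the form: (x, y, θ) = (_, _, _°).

The pose lattice has 34·16 = 544 candidates. Test each by forward raycasting.
  (4.5, 3.5, 195°): beam 1 = 3.6235 ≠ 0.5176 ✗
  (3.5, 6.5, 210°): beam 1 = 2.8868 ≠ 0.5176 ✗
  (1.5, 5.5, 165°): beam 3 = 4.6587 ≠ 0.5176 ✗
  (3.5, 4.5, 285°): beam 1 = 3.6235 ≠ 0.5176 ✗
  (1.5, 5.5, 75°): beam 1 = 2.5882 ≠ 0.5176 ✗
  …
  (5.5, 7.5, 195°): r_1=0.5176, r_2=1.9319, r_3=0.5176, r_4=0.5176 — all match ✓
Unique over the lattice → pose = (5.5, 7.5, 195°).

(x, y, θ) = (5.5, 7.5, 195°)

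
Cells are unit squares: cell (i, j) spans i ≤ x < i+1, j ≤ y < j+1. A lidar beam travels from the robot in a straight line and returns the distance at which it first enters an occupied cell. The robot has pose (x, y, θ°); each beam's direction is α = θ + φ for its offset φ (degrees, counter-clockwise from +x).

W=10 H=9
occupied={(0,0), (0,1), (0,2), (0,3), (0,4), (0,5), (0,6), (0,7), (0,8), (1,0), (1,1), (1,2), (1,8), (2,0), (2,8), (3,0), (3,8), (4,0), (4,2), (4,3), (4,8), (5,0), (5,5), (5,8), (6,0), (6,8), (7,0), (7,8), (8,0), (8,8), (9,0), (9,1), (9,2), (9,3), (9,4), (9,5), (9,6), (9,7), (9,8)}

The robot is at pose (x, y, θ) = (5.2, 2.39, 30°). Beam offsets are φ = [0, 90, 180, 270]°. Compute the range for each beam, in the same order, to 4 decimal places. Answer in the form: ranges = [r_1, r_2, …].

beam 1: φ=0°, α=30°
  direction (0.8660, 0.5000); cell (5,2); t to first gridline: x 0.9238, y 1.2200 (then +1.1547 / +2.0000)
    (6,2) via x @ 0.9238
    (6,3) via y @ 1.2200
    (7,3) via x @ 2.0785
    (7,4) via y @ 3.2200
    (8,4) via x @ 3.2332
    (9,4) via x @ 4.3879  # hit
  → r_1 = 4.3879
beam 2: φ=90°, α=120°
  direction (-0.5000, 0.8660); cell (5,2); t to first gridline: x 0.4000, y 0.7044 (then +2.0000 / +1.1547)
    (4,2) via x @ 0.4000  # hit
  → r_2 = 0.4000
beam 3: φ=180°, α=210°
  direction (-0.8660, -0.5000); cell (5,2); t to first gridline: x 0.2309, y 0.7800 (then +1.1547 / +2.0000)
    (4,2) via x @ 0.2309  # hit
  → r_3 = 0.2309
beam 4: φ=270°, α=300°
  direction (0.5000, -0.8660); cell (5,2); t to first gridline: x 1.6000, y 0.4503 (then +2.0000 / +1.1547)
    (5,1) via y @ 0.4503
    (6,1) via x @ 1.6000
    (6,0) via y @ 1.6050  # hit
  → r_4 = 1.6050

ranges = [4.3879, 0.4000, 0.2309, 1.6050]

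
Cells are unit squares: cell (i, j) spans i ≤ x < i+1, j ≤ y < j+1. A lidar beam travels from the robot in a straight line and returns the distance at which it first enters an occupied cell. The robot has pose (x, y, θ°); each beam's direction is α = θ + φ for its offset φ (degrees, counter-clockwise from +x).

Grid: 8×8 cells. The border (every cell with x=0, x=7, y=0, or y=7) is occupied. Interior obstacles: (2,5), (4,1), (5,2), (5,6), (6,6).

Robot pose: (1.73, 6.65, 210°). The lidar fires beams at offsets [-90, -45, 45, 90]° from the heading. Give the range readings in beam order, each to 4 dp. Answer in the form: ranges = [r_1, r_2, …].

beam 1: φ=-90°, α=120°
  direction (-0.5000, 0.8660); cell (1,6); t to first gridline: x 1.4600, y 0.4041 (then +2.0000 / +1.1547)
    (1,7) via y @ 0.4041  # hit
  → r_1 = 0.4041
beam 2: φ=-45°, α=165°
  direction (-0.9659, 0.2588); cell (1,6); t to first gridline: x 0.7558, y 1.3523 (then +1.0353 / +3.8637)
    (0,6) via x @ 0.7558  # hit
  → r_2 = 0.7558
beam 3: φ=45°, α=255°
  direction (-0.2588, -0.9659); cell (1,6); t to first gridline: x 2.8205, y 0.6729 (then +3.8637 / +1.0353)
    (1,5) via y @ 0.6729
    (1,4) via y @ 1.7082
    (1,3) via y @ 2.7435
    (0,3) via x @ 2.8205  # hit
  → r_3 = 2.8205
beam 4: φ=90°, α=300°
  direction (0.5000, -0.8660); cell (1,6); t to first gridline: x 0.5400, y 0.7506 (then +2.0000 / +1.1547)
    (2,6) via x @ 0.5400
    (2,5) via y @ 0.7506  # hit
  → r_4 = 0.7506

ranges = [0.4041, 0.7558, 2.8205, 0.7506]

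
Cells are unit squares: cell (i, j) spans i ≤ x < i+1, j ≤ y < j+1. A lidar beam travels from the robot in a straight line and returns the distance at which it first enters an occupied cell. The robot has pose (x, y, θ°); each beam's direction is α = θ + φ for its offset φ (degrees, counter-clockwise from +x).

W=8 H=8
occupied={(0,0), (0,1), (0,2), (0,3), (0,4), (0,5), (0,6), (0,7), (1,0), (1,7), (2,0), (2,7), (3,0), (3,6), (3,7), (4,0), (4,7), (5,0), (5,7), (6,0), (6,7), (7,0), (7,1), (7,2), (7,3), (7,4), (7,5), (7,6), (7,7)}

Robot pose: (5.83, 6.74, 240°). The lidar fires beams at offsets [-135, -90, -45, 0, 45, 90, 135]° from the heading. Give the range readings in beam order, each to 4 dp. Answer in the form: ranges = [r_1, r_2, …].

beam 1: φ=-135°, α=105°
  dir = (cos 105°, sin 105°) = (-0.2588, 0.9659); from cell (5,6)
  next x-line at t=3.2069, next y-line at t=0.2692; Δt_x=3.8637, Δt_y=1.0353
    y: enter (5,7) at t=0.2692 ← occupied
  → r_1 = 0.2692
beam 2: φ=-90°, α=150°
  dir = (cos 150°, sin 150°) = (-0.8660, 0.5000); from cell (5,6)
  next x-line at t=0.9584, next y-line at t=0.5200; Δt_x=1.1547, Δt_y=2.0000
    y: enter (5,7) at t=0.5200 ← occupied
  → r_2 = 0.5200
beam 3: φ=-45°, α=195°
  dir = (cos 195°, sin 195°) = (-0.9659, -0.2588); from cell (5,6)
  next x-line at t=0.8593, next y-line at t=2.8591; Δt_x=1.0353, Δt_y=3.8637
    x: enter (4,6) at t=0.8593
    x: enter (3,6) at t=1.8946 ← occupied
  → r_3 = 1.8946
beam 4: φ=0°, α=240°
  dir = (cos 240°, sin 240°) = (-0.5000, -0.8660); from cell (5,6)
  next x-line at t=1.6600, next y-line at t=0.8545; Δt_x=2.0000, Δt_y=1.1547
    y: enter (5,5) at t=0.8545
    x: enter (4,5) at t=1.6600
    y: enter (4,4) at t=2.0092
    y: enter (4,3) at t=3.1639
    x: enter (3,3) at t=3.6600
    y: enter (3,2) at t=4.3186
    y: enter (3,1) at t=5.4733
    x: enter (2,1) at t=5.6600
    y: enter (2,0) at t=6.6280 ← occupied
  → r_4 = 6.6280
beam 5: φ=45°, α=285°
  dir = (cos 285°, sin 285°) = (0.2588, -0.9659); from cell (5,6)
  next x-line at t=0.6568, next y-line at t=0.7661; Δt_x=3.8637, Δt_y=1.0353
    x: enter (6,6) at t=0.6568
    y: enter (6,5) at t=0.7661
    y: enter (6,4) at t=1.8014
    y: enter (6,3) at t=2.8367
    y: enter (6,2) at t=3.8719
    x: enter (7,2) at t=4.5205 ← occupied
  → r_5 = 4.5205
beam 6: φ=90°, α=330°
  dir = (cos 330°, sin 330°) = (0.8660, -0.5000); from cell (5,6)
  next x-line at t=0.1963, next y-line at t=1.4800; Δt_x=1.1547, Δt_y=2.0000
    x: enter (6,6) at t=0.1963
    x: enter (7,6) at t=1.3510 ← occupied
  → r_6 = 1.3510
beam 7: φ=135°, α=15°
  dir = (cos 15°, sin 15°) = (0.9659, 0.2588); from cell (5,6)
  next x-line at t=0.1760, next y-line at t=1.0046; Δt_x=1.0353, Δt_y=3.8637
    x: enter (6,6) at t=0.1760
    y: enter (6,7) at t=1.0046 ← occupied
  → r_7 = 1.0046

ranges = [0.2692, 0.5200, 1.8946, 6.6280, 4.5205, 1.3510, 1.0046]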